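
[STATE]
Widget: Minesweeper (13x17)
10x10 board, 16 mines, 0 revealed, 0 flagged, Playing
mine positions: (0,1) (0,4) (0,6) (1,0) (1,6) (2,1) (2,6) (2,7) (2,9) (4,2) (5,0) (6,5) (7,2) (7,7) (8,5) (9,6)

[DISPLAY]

■■■■■■■■■■   
■■■■■■■■■■   
■■■■■■■■■■   
■■■■■■■■■■   
■■■■■■■■■■   
■■■■■■■■■■   
■■■■■■■■■■   
■■■■■■■■■■   
■■■■■■■■■■   
■■■■■■■■■■   
             
             
             
             
             
             
             


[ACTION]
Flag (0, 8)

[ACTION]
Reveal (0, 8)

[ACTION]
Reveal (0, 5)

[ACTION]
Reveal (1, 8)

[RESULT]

■■■■■3■■⚑■   
■■■■■■■■2■   
■■■■■■■■■■   
■■■■■■■■■■   
■■■■■■■■■■   
■■■■■■■■■■   
■■■■■■■■■■   
■■■■■■■■■■   
■■■■■■■■■■   
■■■■■■■■■■   
             
             
             
             
             
             
             


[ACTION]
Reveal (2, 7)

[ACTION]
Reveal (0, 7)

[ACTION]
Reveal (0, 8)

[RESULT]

■✹■■✹3✹■⚑■   
✹■■■■■✹■2■   
■✹■■■■✹✹■✹   
■■■■■■■■■■   
■■✹■■■■■■■   
✹■■■■■■■■■   
■■■■■✹■■■■   
■■✹■■■■✹■■   
■■■■■✹■■■■   
■■■■■■✹■■■   
             
             
             
             
             
             
             


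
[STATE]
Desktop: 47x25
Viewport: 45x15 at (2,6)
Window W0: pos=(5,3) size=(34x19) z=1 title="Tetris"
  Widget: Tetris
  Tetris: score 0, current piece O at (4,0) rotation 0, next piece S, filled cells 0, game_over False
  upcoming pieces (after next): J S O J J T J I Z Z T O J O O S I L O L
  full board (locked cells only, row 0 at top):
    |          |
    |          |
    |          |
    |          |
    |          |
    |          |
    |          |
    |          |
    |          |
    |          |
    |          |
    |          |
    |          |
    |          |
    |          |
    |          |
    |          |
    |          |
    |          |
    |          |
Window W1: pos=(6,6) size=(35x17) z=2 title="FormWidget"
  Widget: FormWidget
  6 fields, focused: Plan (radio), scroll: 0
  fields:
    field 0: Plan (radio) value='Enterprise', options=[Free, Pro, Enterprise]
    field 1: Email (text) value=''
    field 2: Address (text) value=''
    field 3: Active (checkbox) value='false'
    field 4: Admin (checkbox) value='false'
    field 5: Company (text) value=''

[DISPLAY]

   ┃┏━━━━━━━━━━━━━━━━━━━━━━━━━━━━━━━━━┓      
   ┃┃ FormWidget                      ┃      
   ┃┠─────────────────────────────────┨      
   ┃┃> Plan:       ( ) Free  ( ) Pro  ┃      
   ┃┃  Email:      [                 ]┃      
   ┃┃  Address:    [                 ]┃      
   ┃┃  Active:     [ ]                ┃      
   ┃┃  Admin:      [ ]                ┃      
   ┃┃  Company:    [                 ]┃      
   ┃┃                                 ┃      
   ┃┃                                 ┃      
   ┃┃                                 ┃      
   ┃┃                                 ┃      
   ┃┃                                 ┃      
   ┃┃                                 ┃      


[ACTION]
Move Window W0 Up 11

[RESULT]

   ┃┏━━━━━━━━━━━━━━━━━━━━━━━━━━━━━━━━━┓      
   ┃┃ FormWidget                      ┃      
   ┃┠─────────────────────────────────┨      
   ┃┃> Plan:       ( ) Free  ( ) Pro  ┃      
   ┃┃  Email:      [                 ]┃      
   ┃┃  Address:    [                 ]┃      
   ┃┃  Active:     [ ]                ┃      
   ┃┃  Admin:      [ ]                ┃      
   ┃┃  Company:    [                 ]┃      
   ┃┃                                 ┃      
   ┃┃                                 ┃      
   ┃┃                                 ┃      
   ┗┃                                 ┃      
    ┃                                 ┃      
    ┃                                 ┃      


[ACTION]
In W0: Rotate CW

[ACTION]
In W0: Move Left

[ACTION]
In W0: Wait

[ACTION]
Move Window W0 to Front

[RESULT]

   ┃          │                     ┃━┓      
   ┃          │                     ┃ ┃      
   ┃          │                     ┃─┨      
   ┃          │Score:               ┃ ┃      
   ┃          │0                    ┃]┃      
   ┃          │                     ┃]┃      
   ┃          │                     ┃ ┃      
   ┃          │                     ┃ ┃      
   ┃          │                     ┃]┃      
   ┃          │                     ┃ ┃      
   ┃          │                     ┃ ┃      
   ┃          │                     ┃ ┃      
   ┗━━━━━━━━━━━━━━━━━━━━━━━━━━━━━━━━┛ ┃      
    ┃                                 ┃      
    ┃                                 ┃      


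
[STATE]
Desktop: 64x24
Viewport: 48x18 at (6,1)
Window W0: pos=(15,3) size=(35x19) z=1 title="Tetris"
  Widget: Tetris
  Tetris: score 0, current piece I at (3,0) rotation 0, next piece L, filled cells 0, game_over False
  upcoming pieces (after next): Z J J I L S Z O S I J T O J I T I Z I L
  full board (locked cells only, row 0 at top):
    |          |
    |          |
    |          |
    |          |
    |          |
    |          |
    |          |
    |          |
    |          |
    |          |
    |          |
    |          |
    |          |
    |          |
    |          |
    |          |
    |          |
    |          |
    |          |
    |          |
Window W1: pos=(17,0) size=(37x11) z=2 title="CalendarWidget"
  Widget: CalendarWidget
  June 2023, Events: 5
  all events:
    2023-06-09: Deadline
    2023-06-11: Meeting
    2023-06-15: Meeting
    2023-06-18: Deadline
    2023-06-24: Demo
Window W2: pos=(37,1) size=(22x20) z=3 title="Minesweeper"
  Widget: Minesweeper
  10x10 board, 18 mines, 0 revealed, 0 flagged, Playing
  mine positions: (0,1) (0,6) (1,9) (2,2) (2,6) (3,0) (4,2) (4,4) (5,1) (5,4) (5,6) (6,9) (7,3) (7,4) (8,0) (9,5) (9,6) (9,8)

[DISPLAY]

           ┃ CalendarWidget    ┏━━━━━━━━━━━━━━━━
           ┠───────────────────┃ Minesweeper    
         ┏━┃             June 2┠────────────────
         ┃ ┃Mo Tu We Th Fr Sa S┃■■■■■■■■■■      
         ┠─┃          1  2  3  ┃■■■■■■■■■■      
         ┃ ┃ 5  6  7  8  9* 10 ┃■■■■■■■■■■      
         ┃ ┃12 13 14 15* 16 17 ┃■■■■■■■■■■      
         ┃ ┃19 20 21 22 23 24* ┃■■■■■■■■■■      
         ┃ ┃26 27 28 29 30     ┃■■■■■■■■■■      
         ┃ ┗━━━━━━━━━━━━━━━━━━━┃■■■■■■■■■■      
         ┃          │          ┃■■■■■■■■■■      
         ┃          │Score:    ┃■■■■■■■■■■      
         ┃          │0         ┃■■■■■■■■■■      
         ┃          │          ┃                
         ┃          │          ┃                
         ┃          │          ┃                
         ┃          │          ┃                
         ┃          │          ┃                


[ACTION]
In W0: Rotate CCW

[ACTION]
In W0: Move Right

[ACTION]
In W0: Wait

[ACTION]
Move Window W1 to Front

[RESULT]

           ┃ CalendarWidget                    ┃
           ┠───────────────────────────────────┨
         ┏━┃             June 2023             ┃
         ┃ ┃Mo Tu We Th Fr Sa Su               ┃
         ┠─┃          1  2  3  4               ┃
         ┃ ┃ 5  6  7  8  9* 10 11*             ┃
         ┃ ┃12 13 14 15* 16 17 18*             ┃
         ┃ ┃19 20 21 22 23 24* 25              ┃
         ┃ ┃26 27 28 29 30                     ┃
         ┃ ┗━━━━━━━━━━━━━━━━━━━━━━━━━━━━━━━━━━━┛
         ┃          │          ┃■■■■■■■■■■      
         ┃          │Score:    ┃■■■■■■■■■■      
         ┃          │0         ┃■■■■■■■■■■      
         ┃          │          ┃                
         ┃          │          ┃                
         ┃          │          ┃                
         ┃          │          ┃                
         ┃          │          ┃                


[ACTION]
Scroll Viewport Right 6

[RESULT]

     ┃ CalendarWidget                    ┃━━━━┓ 
     ┠───────────────────────────────────┨    ┃ 
   ┏━┃             June 2023             ┃────┨ 
   ┃ ┃Mo Tu We Th Fr Sa Su               ┃    ┃ 
   ┠─┃          1  2  3  4               ┃    ┃ 
   ┃ ┃ 5  6  7  8  9* 10 11*             ┃    ┃ 
   ┃ ┃12 13 14 15* 16 17 18*             ┃    ┃ 
   ┃ ┃19 20 21 22 23 24* 25              ┃    ┃ 
   ┃ ┃26 27 28 29 30                     ┃    ┃ 
   ┃ ┗━━━━━━━━━━━━━━━━━━━━━━━━━━━━━━━━━━━┛    ┃ 
   ┃          │          ┃■■■■■■■■■■          ┃ 
   ┃          │Score:    ┃■■■■■■■■■■          ┃ 
   ┃          │0         ┃■■■■■■■■■■          ┃ 
   ┃          │          ┃                    ┃ 
   ┃          │          ┃                    ┃ 
   ┃          │          ┃                    ┃ 
   ┃          │          ┃                    ┃ 
   ┃          │          ┃                    ┃ 


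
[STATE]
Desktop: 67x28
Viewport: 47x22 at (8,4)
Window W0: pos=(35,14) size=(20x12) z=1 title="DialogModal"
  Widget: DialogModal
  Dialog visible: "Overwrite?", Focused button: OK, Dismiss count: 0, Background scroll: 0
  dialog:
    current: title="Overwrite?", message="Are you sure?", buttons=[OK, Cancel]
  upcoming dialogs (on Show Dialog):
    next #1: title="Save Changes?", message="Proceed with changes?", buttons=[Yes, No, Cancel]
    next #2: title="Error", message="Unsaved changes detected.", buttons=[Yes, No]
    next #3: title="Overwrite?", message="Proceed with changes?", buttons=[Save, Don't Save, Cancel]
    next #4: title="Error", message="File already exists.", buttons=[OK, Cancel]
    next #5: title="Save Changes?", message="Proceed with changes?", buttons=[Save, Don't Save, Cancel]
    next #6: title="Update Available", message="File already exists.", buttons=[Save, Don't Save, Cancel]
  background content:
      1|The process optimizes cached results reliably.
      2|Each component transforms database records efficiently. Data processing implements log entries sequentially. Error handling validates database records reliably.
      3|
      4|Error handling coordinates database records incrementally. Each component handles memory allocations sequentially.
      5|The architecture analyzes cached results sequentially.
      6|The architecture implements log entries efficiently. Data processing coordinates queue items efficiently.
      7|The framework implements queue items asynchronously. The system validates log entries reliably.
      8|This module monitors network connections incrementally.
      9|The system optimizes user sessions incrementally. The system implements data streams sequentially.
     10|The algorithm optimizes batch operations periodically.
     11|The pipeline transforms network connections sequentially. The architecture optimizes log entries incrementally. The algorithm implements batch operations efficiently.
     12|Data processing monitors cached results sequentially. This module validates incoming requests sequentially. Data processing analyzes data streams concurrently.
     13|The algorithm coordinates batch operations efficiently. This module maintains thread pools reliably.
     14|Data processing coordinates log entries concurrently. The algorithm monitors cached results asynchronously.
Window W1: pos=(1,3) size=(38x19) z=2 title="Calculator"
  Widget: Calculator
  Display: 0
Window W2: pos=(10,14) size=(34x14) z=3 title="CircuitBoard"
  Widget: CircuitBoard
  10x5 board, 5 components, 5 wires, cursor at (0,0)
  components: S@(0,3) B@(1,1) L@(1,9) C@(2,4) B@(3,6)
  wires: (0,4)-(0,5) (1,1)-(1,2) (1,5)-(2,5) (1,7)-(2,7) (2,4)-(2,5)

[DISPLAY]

lator                         ┃                
──────────────────────────────┨                
                             0┃                
──┬───┬───┐                   ┃                
8 │ 9 │ ÷ │                   ┃                
──┼───┼───┤                   ┃                
5 │ 6 │ × │                   ┃                
──┼───┼───┤                   ┃                
2 │ 3 │ - │                   ┃                
──┼───┼───┤                   ┃                
. ┏━━━━━━━━━━━━━━━━━━━━━━━━━━━━━━━━┓━━━━━━━━━━┓
──┃ CircuitBoard                   ┃odal      ┃
MC┠────────────────────────────────┨──────────┨
──┃   0 1 2 3 4 5 6 7 8 9          ┃ess optimi┃
  ┃0  [.]          S   · ─ ·       ┃───────┐ra┃
  ┃                                ┃write? │  ┃
  ┃1       B ─ ·           ·       ┃ou sure│oo┃
━━┃                        │       ┃ Cancel│ a┃
  ┃2                   C ─ ·       ┃───────┘ i┃
  ┃                                ┃ework impl┃
  ┃3                           B   ┃ule monito┃
  ┃                                ┃━━━━━━━━━━┛


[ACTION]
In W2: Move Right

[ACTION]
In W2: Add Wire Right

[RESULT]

lator                         ┃                
──────────────────────────────┨                
                             0┃                
──┬───┬───┐                   ┃                
8 │ 9 │ ÷ │                   ┃                
──┼───┼───┤                   ┃                
5 │ 6 │ × │                   ┃                
──┼───┼───┤                   ┃                
2 │ 3 │ - │                   ┃                
──┼───┼───┤                   ┃                
. ┏━━━━━━━━━━━━━━━━━━━━━━━━━━━━━━━━┓━━━━━━━━━━┓
──┃ CircuitBoard                   ┃odal      ┃
MC┠────────────────────────────────┨──────────┨
──┃   0 1 2 3 4 5 6 7 8 9          ┃ess optimi┃
  ┃0      [.]─ ·   S   · ─ ·       ┃───────┐ra┃
  ┃                                ┃write? │  ┃
  ┃1       B ─ ·           ·       ┃ou sure│oo┃
━━┃                        │       ┃ Cancel│ a┃
  ┃2                   C ─ ·       ┃───────┘ i┃
  ┃                                ┃ework impl┃
  ┃3                           B   ┃ule monito┃
  ┃                                ┃━━━━━━━━━━┛


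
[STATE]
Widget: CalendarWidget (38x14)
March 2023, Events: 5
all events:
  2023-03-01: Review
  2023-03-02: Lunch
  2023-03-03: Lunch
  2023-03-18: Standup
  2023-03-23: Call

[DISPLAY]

              March 2023              
Mo Tu We Th Fr Sa Su                  
       1*  2*  3*  4  5               
 6  7  8  9 10 11 12                  
13 14 15 16 17 18* 19                 
20 21 22 23* 24 25 26                 
27 28 29 30 31                        
                                      
                                      
                                      
                                      
                                      
                                      
                                      


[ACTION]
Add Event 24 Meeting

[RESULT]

              March 2023              
Mo Tu We Th Fr Sa Su                  
       1*  2*  3*  4  5               
 6  7  8  9 10 11 12                  
13 14 15 16 17 18* 19                 
20 21 22 23* 24* 25 26                
27 28 29 30 31                        
                                      
                                      
                                      
                                      
                                      
                                      
                                      


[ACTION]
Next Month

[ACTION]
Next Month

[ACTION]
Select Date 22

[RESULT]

               May 2023               
Mo Tu We Th Fr Sa Su                  
 1  2  3  4  5  6  7                  
 8  9 10 11 12 13 14                  
15 16 17 18 19 20 21                  
[22] 23 24 25 26 27 28                
29 30 31                              
                                      
                                      
                                      
                                      
                                      
                                      
                                      


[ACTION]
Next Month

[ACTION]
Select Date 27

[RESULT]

              June 2023               
Mo Tu We Th Fr Sa Su                  
          1  2  3  4                  
 5  6  7  8  9 10 11                  
12 13 14 15 16 17 18                  
19 20 21 22 23 24 25                  
26 [27] 28 29 30                      
                                      
                                      
                                      
                                      
                                      
                                      
                                      


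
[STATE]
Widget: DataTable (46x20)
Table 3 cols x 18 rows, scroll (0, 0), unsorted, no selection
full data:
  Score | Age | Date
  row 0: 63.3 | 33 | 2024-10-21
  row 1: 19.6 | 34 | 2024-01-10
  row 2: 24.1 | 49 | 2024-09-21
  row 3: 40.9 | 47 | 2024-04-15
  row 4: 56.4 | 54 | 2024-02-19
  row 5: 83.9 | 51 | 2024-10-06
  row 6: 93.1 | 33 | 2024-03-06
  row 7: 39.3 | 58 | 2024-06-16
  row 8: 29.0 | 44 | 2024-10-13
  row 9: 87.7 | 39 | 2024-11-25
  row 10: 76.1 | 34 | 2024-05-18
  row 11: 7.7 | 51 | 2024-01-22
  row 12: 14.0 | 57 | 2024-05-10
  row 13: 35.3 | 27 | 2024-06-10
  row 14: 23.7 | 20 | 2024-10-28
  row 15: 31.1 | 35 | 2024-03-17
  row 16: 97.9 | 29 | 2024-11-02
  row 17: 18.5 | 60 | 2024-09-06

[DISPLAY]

Score│Age│Date                                
─────┼───┼──────────                          
63.3 │33 │2024-10-21                          
19.6 │34 │2024-01-10                          
24.1 │49 │2024-09-21                          
40.9 │47 │2024-04-15                          
56.4 │54 │2024-02-19                          
83.9 │51 │2024-10-06                          
93.1 │33 │2024-03-06                          
39.3 │58 │2024-06-16                          
29.0 │44 │2024-10-13                          
87.7 │39 │2024-11-25                          
76.1 │34 │2024-05-18                          
7.7  │51 │2024-01-22                          
14.0 │57 │2024-05-10                          
35.3 │27 │2024-06-10                          
23.7 │20 │2024-10-28                          
31.1 │35 │2024-03-17                          
97.9 │29 │2024-11-02                          
18.5 │60 │2024-09-06                          


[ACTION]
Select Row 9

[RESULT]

Score│Age│Date                                
─────┼───┼──────────                          
63.3 │33 │2024-10-21                          
19.6 │34 │2024-01-10                          
24.1 │49 │2024-09-21                          
40.9 │47 │2024-04-15                          
56.4 │54 │2024-02-19                          
83.9 │51 │2024-10-06                          
93.1 │33 │2024-03-06                          
39.3 │58 │2024-06-16                          
29.0 │44 │2024-10-13                          
>7.7 │39 │2024-11-25                          
76.1 │34 │2024-05-18                          
7.7  │51 │2024-01-22                          
14.0 │57 │2024-05-10                          
35.3 │27 │2024-06-10                          
23.7 │20 │2024-10-28                          
31.1 │35 │2024-03-17                          
97.9 │29 │2024-11-02                          
18.5 │60 │2024-09-06                          


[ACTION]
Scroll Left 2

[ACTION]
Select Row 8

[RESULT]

Score│Age│Date                                
─────┼───┼──────────                          
63.3 │33 │2024-10-21                          
19.6 │34 │2024-01-10                          
24.1 │49 │2024-09-21                          
40.9 │47 │2024-04-15                          
56.4 │54 │2024-02-19                          
83.9 │51 │2024-10-06                          
93.1 │33 │2024-03-06                          
39.3 │58 │2024-06-16                          
>9.0 │44 │2024-10-13                          
87.7 │39 │2024-11-25                          
76.1 │34 │2024-05-18                          
7.7  │51 │2024-01-22                          
14.0 │57 │2024-05-10                          
35.3 │27 │2024-06-10                          
23.7 │20 │2024-10-28                          
31.1 │35 │2024-03-17                          
97.9 │29 │2024-11-02                          
18.5 │60 │2024-09-06                          


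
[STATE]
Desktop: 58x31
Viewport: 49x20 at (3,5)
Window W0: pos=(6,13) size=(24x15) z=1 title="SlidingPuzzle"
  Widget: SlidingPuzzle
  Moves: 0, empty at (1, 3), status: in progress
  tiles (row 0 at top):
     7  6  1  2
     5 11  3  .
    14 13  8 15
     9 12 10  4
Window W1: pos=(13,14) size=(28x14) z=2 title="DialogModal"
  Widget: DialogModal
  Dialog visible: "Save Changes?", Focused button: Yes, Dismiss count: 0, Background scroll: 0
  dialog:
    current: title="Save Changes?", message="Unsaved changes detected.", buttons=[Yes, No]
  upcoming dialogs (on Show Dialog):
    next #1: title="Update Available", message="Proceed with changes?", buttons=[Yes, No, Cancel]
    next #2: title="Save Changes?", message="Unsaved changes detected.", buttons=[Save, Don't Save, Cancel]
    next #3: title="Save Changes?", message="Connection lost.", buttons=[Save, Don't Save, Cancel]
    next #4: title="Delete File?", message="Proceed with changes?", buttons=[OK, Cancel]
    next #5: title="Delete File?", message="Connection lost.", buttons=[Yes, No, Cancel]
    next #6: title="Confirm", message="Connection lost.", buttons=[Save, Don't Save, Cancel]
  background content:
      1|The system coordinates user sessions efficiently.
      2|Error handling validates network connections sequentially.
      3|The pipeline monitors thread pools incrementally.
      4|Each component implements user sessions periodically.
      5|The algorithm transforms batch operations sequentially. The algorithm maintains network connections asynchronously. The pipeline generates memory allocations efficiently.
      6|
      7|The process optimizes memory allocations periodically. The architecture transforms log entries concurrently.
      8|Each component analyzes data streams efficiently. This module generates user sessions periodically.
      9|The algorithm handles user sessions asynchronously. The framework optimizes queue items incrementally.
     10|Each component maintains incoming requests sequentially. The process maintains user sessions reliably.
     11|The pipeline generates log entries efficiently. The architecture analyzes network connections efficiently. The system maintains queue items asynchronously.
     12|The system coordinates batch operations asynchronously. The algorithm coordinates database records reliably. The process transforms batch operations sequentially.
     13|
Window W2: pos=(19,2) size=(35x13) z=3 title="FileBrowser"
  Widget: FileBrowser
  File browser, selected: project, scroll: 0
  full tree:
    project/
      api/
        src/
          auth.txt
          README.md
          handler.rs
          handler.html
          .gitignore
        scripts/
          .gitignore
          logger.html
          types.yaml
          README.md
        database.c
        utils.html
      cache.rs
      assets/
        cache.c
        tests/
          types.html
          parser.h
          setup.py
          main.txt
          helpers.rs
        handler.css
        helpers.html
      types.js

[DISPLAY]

                ┃> [-] project/                  
                ┃    [+] api/                    
                ┃    cache.rs                    
                ┃    [+] assets/                 
                ┃    types.js                    
                ┃                                
                ┃                                
                ┃                                
   ┏━━━━━━━━━━━━┃                                
   ┃ Slidi┏━━━━━┗━━━━━━━━━━━━━━━━━━━━━━━━━━━━━━━━
   ┠──────┃ DialogModal              ┃           
   ┃┌────┬┠──────────────────────────┨           
   ┃│  7 │┃The system coordinates use┃           
   ┃├────┼┃Error handling validates n┃           
   ┃│  5 │┃Th┌────────────────────┐re┃           
   ┃├────┼┃Ea│   Save Changes?    │s ┃           
   ┃│ 14 │┃Th│Unsaved changes dete│ b┃           
   ┃├────┼┃  │     [Yes]  No      │  ┃           
   ┃│  9 │┃Th└────────────────────┘mo┃           
   ┃└────┴┃Each component analyzes da┃           


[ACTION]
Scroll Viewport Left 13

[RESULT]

                   ┃> [-] project/               
                   ┃    [+] api/                 
                   ┃    cache.rs                 
                   ┃    [+] assets/              
                   ┃    types.js                 
                   ┃                             
                   ┃                             
                   ┃                             
      ┏━━━━━━━━━━━━┃                             
      ┃ Slidi┏━━━━━┗━━━━━━━━━━━━━━━━━━━━━━━━━━━━━
      ┠──────┃ DialogModal              ┃        
      ┃┌────┬┠──────────────────────────┨        
      ┃│  7 │┃The system coordinates use┃        
      ┃├────┼┃Error handling validates n┃        
      ┃│  5 │┃Th┌────────────────────┐re┃        
      ┃├────┼┃Ea│   Save Changes?    │s ┃        
      ┃│ 14 │┃Th│Unsaved changes dete│ b┃        
      ┃├────┼┃  │     [Yes]  No      │  ┃        
      ┃│  9 │┃Th└────────────────────┘mo┃        
      ┃└────┴┃Each component analyzes da┃        


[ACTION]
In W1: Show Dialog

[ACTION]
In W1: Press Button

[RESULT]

                   ┃> [-] project/               
                   ┃    [+] api/                 
                   ┃    cache.rs                 
                   ┃    [+] assets/              
                   ┃    types.js                 
                   ┃                             
                   ┃                             
                   ┃                             
      ┏━━━━━━━━━━━━┃                             
      ┃ Slidi┏━━━━━┗━━━━━━━━━━━━━━━━━━━━━━━━━━━━━
      ┠──────┃ DialogModal              ┃        
      ┃┌────┬┠──────────────────────────┨        
      ┃│  7 │┃The system coordinates use┃        
      ┃├────┼┃Error handling validates n┃        
      ┃│  5 │┃The pipeline monitors thre┃        
      ┃├────┼┃Each component implements ┃        
      ┃│ 14 │┃The algorithm transforms b┃        
      ┃├────┼┃                          ┃        
      ┃│  9 │┃The process optimizes memo┃        
      ┃└────┴┃Each component analyzes da┃        


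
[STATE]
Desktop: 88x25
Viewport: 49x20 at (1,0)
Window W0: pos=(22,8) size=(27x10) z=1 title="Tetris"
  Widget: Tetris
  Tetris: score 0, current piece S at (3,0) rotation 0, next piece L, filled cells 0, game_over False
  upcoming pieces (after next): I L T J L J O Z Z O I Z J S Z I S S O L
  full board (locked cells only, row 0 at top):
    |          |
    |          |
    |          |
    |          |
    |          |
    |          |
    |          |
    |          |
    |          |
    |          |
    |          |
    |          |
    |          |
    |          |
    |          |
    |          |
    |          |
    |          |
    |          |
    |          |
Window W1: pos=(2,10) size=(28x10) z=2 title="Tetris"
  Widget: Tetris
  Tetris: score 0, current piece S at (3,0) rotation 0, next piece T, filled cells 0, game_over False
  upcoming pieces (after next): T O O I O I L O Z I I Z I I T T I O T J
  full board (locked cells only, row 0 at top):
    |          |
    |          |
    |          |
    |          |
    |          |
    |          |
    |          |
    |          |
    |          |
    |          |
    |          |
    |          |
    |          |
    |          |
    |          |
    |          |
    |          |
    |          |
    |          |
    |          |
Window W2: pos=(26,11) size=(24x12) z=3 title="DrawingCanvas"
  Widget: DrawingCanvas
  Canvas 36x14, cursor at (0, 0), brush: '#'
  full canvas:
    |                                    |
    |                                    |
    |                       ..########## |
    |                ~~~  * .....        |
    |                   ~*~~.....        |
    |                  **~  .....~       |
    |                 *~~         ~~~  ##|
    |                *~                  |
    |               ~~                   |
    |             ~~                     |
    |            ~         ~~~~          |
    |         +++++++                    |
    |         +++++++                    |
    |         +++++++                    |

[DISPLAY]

                                                 
                                                 
                                                 
                                                 
                                                 
                                                 
                                                 
                                                 
                     ┏━━━━━━━━━━━━━━━━━━━━━━━━━┓ 
                     ┃ Tetris                  ┃ 
 ┏━━━━━━━━━━━━━━━━━━━━━━━━━━┓──────────────────┨ 
 ┃ Tetris                ┏━━━━━━━━━━━━━━━━━━━━━━┓
 ┠───────────────────────┃ DrawingCanvas        ┃
 ┃          │Next:       ┠──────────────────────┨
 ┃          │ ▒          ┃+                     ┃
 ┃          │▒▒▒         ┃                      ┃
 ┃          │            ┃                      ┃
 ┃          │            ┃                ~~~  *┃
 ┃          │            ┃                   ~*~┃
 ┗━━━━━━━━━━━━━━━━━━━━━━━┃                  **~ ┃


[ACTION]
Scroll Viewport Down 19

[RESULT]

                                                 
                                                 
                                                 
                     ┏━━━━━━━━━━━━━━━━━━━━━━━━━┓ 
                     ┃ Tetris                  ┃ 
 ┏━━━━━━━━━━━━━━━━━━━━━━━━━━┓──────────────────┨ 
 ┃ Tetris                ┏━━━━━━━━━━━━━━━━━━━━━━┓
 ┠───────────────────────┃ DrawingCanvas        ┃
 ┃          │Next:       ┠──────────────────────┨
 ┃          │ ▒          ┃+                     ┃
 ┃          │▒▒▒         ┃                      ┃
 ┃          │            ┃                      ┃
 ┃          │            ┃                ~~~  *┃
 ┃          │            ┃                   ~*~┃
 ┗━━━━━━━━━━━━━━━━━━━━━━━┃                  **~ ┃
                         ┃                 *~~  ┃
                         ┃                *~    ┃
                         ┗━━━━━━━━━━━━━━━━━━━━━━┛
                                                 
                                                 


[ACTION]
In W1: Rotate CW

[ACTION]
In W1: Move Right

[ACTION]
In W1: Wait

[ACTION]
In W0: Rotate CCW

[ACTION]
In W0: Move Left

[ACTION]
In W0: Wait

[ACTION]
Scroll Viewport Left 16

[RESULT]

                                                 
                                                 
                                                 
                      ┏━━━━━━━━━━━━━━━━━━━━━━━━━┓
                      ┃ Tetris                  ┃
  ┏━━━━━━━━━━━━━━━━━━━━━━━━━━┓──────────────────┨
  ┃ Tetris                ┏━━━━━━━━━━━━━━━━━━━━━━
  ┠───────────────────────┃ DrawingCanvas        
  ┃          │Next:       ┠──────────────────────
  ┃          │ ▒          ┃+                     
  ┃          │▒▒▒         ┃                      
  ┃          │            ┃                      
  ┃          │            ┃                ~~~  *
  ┃          │            ┃                   ~*~
  ┗━━━━━━━━━━━━━━━━━━━━━━━┃                  **~ 
                          ┃                 *~~  
                          ┃                *~    
                          ┗━━━━━━━━━━━━━━━━━━━━━━
                                                 
                                                 


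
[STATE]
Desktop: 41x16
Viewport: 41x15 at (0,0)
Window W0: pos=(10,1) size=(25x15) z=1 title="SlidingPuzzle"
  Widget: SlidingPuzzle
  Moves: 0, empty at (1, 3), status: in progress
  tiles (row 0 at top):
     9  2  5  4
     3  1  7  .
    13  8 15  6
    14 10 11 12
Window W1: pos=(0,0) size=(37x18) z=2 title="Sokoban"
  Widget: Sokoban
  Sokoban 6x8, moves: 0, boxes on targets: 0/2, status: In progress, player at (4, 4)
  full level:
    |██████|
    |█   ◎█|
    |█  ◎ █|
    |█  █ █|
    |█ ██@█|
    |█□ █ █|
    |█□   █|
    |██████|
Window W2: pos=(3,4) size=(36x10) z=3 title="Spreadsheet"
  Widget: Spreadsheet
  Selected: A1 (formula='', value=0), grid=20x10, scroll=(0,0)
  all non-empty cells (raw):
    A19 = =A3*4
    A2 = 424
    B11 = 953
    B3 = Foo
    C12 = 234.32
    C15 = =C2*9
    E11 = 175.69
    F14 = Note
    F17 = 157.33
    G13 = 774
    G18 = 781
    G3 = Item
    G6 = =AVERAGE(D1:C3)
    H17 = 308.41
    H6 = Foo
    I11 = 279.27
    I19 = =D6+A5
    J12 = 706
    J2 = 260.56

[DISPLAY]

┏━━━━━━━━━━━━━━━━━━━━━━━━━━━━━━━━━━━┓    
┃ Sokoban                           ┃    
┠───────────────────────────────────┨    
┃██████                             ┃    
┃█ ┏━━━━━━━━━━━━━━━━━━━━━━━━━━━━━━━━━━┓  
┃█ ┃ Spreadsheet                      ┃  
┃█ ┠──────────────────────────────────┨  
┃█ ┃A1:                               ┃  
┃█□┃       A       B       C       D  ┃  
┃█□┃----------------------------------┃  
┃██┃  1      [0]       0       0      ┃  
┃Mo┃  2      424       0       0      ┃  
┃  ┃  3        0Foo            0      ┃  
┃  ┗━━━━━━━━━━━━━━━━━━━━━━━━━━━━━━━━━━┛  
┃                                   ┃    


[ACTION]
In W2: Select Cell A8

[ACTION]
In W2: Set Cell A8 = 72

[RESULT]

┏━━━━━━━━━━━━━━━━━━━━━━━━━━━━━━━━━━━┓    
┃ Sokoban                           ┃    
┠───────────────────────────────────┨    
┃██████                             ┃    
┃█ ┏━━━━━━━━━━━━━━━━━━━━━━━━━━━━━━━━━━┓  
┃█ ┃ Spreadsheet                      ┃  
┃█ ┠──────────────────────────────────┨  
┃█ ┃A8: 72                            ┃  
┃█□┃       A       B       C       D  ┃  
┃█□┃----------------------------------┃  
┃██┃  1        0       0       0      ┃  
┃Mo┃  2      424       0       0      ┃  
┃  ┃  3        0Foo            0      ┃  
┃  ┗━━━━━━━━━━━━━━━━━━━━━━━━━━━━━━━━━━┛  
┃                                   ┃    


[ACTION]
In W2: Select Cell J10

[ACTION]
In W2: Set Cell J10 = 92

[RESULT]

┏━━━━━━━━━━━━━━━━━━━━━━━━━━━━━━━━━━━┓    
┃ Sokoban                           ┃    
┠───────────────────────────────────┨    
┃██████                             ┃    
┃█ ┏━━━━━━━━━━━━━━━━━━━━━━━━━━━━━━━━━━┓  
┃█ ┃ Spreadsheet                      ┃  
┃█ ┠──────────────────────────────────┨  
┃█ ┃J10: 92                           ┃  
┃█□┃       A       B       C       D  ┃  
┃█□┃----------------------------------┃  
┃██┃  1        0       0       0      ┃  
┃Mo┃  2      424       0       0      ┃  
┃  ┃  3        0Foo            0      ┃  
┃  ┗━━━━━━━━━━━━━━━━━━━━━━━━━━━━━━━━━━┛  
┃                                   ┃    


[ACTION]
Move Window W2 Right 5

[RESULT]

┏━━━━━━━━━━━━━━━━━━━━━━━━━━━━━━━━━━━┓    
┃ Sokoban                           ┃    
┠───────────────────────────────────┨    
┃██████                             ┃    
┃█   ┏━━━━━━━━━━━━━━━━━━━━━━━━━━━━━━━━━━┓
┃█  ◎┃ Spreadsheet                      ┃
┃█  █┠──────────────────────────────────┨
┃█ ██┃J10: 92                           ┃
┃█□ █┃       A       B       C       D  ┃
┃█□  ┃----------------------------------┃
┃████┃  1        0       0       0      ┃
┃Move┃  2      424       0       0      ┃
┃    ┃  3        0Foo            0      ┃
┃    ┗━━━━━━━━━━━━━━━━━━━━━━━━━━━━━━━━━━┛
┃                                   ┃    
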